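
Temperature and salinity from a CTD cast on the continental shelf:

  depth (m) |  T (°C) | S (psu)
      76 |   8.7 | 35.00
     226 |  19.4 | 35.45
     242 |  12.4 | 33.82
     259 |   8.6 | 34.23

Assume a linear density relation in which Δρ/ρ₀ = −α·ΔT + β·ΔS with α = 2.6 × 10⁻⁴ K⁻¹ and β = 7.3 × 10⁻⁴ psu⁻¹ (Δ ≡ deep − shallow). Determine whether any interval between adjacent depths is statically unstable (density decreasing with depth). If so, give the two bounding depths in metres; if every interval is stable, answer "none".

76–226 m

Evaluate Δρ/ρ₀ = −αΔT + βΔS across each adjacent pair:
  76–226 m: −αΔT+βΔS = −(2.6 × 10⁻⁴)(+10.7)+(7.3 × 10⁻⁴)(+0.45) = -2.5 × 10⁻³ → UNSTABLE
  226–242 m: −αΔT+βΔS = −(2.6 × 10⁻⁴)(-7.0)+(7.3 × 10⁻⁴)(-1.63) = 6.3 × 10⁻⁴ → stable
  242–259 m: −αΔT+βΔS = −(2.6 × 10⁻⁴)(-3.8)+(7.3 × 10⁻⁴)(+0.41) = 1.3 × 10⁻³ → stable
The 76–226 m interval has Δρ < 0: lighter water underlies denser water.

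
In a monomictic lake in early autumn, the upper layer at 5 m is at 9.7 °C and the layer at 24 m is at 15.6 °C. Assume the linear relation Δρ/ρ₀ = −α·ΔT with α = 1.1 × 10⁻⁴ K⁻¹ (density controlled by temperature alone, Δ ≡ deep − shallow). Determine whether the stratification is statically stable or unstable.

unstable

ΔT = 15.6 − 9.7 = +5.9 K, so Δρ/ρ₀ = −αΔT = -6.49 × 10⁻⁴.
Δρ/ρ₀ < 0, so Δρ < 0: deeper water is lighter → statically unstable; the column would overturn.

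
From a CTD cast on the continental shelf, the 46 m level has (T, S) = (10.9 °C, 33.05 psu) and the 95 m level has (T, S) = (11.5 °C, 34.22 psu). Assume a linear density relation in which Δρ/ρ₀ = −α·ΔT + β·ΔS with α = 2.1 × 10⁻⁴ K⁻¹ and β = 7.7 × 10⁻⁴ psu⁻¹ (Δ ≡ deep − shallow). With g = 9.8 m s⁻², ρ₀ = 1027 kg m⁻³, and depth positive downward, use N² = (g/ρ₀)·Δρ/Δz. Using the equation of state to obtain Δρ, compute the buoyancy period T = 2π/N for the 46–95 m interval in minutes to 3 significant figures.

ΔT = +0.6 K, ΔS = +1.17 psu (deep − shallow).
Δρ/ρ₀ = −αΔT + βΔS = -1.26 × 10⁻⁴ + 9.009 × 10⁻⁴ = 7.749 × 10⁻⁴, so Δρ ≈ 0.7958 kg m⁻³.
N² = (g/ρ₀)·Δρ/Δz = g·(Δρ/ρ₀)/Δz = 9.8 × 7.749 × 10⁻⁴ / 49 = 1.5498 × 10⁻⁴ s⁻².
N = √(1.5498 × 10⁻⁴) = 0.012449 rad s⁻¹ → T = 2π/N = 504.71 s = 8.4118 min ≈ 8.41 min.

8.41 min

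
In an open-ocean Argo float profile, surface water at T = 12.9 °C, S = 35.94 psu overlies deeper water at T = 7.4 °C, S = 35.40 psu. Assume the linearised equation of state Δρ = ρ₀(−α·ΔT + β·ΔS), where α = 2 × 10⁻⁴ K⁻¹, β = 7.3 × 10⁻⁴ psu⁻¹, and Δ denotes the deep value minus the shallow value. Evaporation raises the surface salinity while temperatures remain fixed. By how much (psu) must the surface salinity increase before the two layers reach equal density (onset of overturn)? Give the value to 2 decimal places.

Neutral buoyancy requires −α(T_deep − T_surf) + β(S_deep − S_surf′) = 0.
S_surf′ = S_deep − (α/β)·ΔT = 35.40 − (2 × 10⁻⁴/7.3 × 10⁻⁴)·(-5.5) = 36.9068 psu.
Increase required: 36.9068 − 35.94 = 0.9668 psu.

0.97 psu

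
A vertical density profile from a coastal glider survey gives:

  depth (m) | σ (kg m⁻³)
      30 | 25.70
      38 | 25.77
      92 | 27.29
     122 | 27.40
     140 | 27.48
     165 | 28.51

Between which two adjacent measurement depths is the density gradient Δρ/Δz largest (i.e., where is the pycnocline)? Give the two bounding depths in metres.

Compute the density gradient over each adjacent pair:
  30–38 m: Δρ/Δz = 0.07/8 = 8.8 × 10⁻³ kg m⁻⁴
  38–92 m: Δρ/Δz = 1.52/54 = 0.028 kg m⁻⁴
  92–122 m: Δρ/Δz = 0.11/30 = 3.7 × 10⁻³ kg m⁻⁴
  122–140 m: Δρ/Δz = 0.08/18 = 4.4 × 10⁻³ kg m⁻⁴
  140–165 m: Δρ/Δz = 1.03/25 = 0.041 kg m⁻⁴
The largest gradient is in the 140–165 m interval — the pycnocline.

140–165 m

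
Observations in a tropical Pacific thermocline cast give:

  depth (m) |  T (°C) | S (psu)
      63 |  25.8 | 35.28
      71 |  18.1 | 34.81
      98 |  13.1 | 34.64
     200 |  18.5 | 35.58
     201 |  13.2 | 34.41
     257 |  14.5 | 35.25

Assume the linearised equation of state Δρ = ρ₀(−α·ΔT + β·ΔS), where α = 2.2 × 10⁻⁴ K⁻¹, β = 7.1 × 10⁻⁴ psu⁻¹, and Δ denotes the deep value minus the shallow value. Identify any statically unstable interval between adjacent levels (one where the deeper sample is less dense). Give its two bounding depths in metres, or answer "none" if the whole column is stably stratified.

98–200 m

Evaluate Δρ/ρ₀ = −αΔT + βΔS across each adjacent pair:
  63–71 m: −αΔT+βΔS = −(2.2 × 10⁻⁴)(-7.7)+(7.1 × 10⁻⁴)(-0.47) = 1.4 × 10⁻³ → stable
  71–98 m: −αΔT+βΔS = −(2.2 × 10⁻⁴)(-5.0)+(7.1 × 10⁻⁴)(-0.17) = 9.8 × 10⁻⁴ → stable
  98–200 m: −αΔT+βΔS = −(2.2 × 10⁻⁴)(+5.4)+(7.1 × 10⁻⁴)(+0.94) = -5.2 × 10⁻⁴ → UNSTABLE
  200–201 m: −αΔT+βΔS = −(2.2 × 10⁻⁴)(-5.3)+(7.1 × 10⁻⁴)(-1.17) = 3.4 × 10⁻⁴ → stable
  201–257 m: −αΔT+βΔS = −(2.2 × 10⁻⁴)(+1.3)+(7.1 × 10⁻⁴)(+0.84) = 3.1 × 10⁻⁴ → stable
The 98–200 m interval has Δρ < 0: lighter water underlies denser water.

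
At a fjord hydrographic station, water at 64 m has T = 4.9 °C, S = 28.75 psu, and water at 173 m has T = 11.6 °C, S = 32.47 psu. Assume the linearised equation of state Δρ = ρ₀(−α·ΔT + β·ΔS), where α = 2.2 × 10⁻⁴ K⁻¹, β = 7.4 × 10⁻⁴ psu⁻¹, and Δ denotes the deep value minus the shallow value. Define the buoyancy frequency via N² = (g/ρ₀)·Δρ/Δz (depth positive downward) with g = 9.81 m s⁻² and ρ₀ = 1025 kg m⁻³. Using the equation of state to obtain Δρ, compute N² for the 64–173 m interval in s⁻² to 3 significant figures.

1.15 × 10⁻⁴ s⁻²

ΔT = +6.7 K, ΔS = +3.72 psu (deep − shallow).
Δρ/ρ₀ = −αΔT + βΔS = -1.474 × 10⁻³ + 2.7528 × 10⁻³ = 1.2788 × 10⁻³, so Δρ ≈ 1.311 kg m⁻³.
N² = (g/ρ₀)·Δρ/Δz = g·(Δρ/ρ₀)/Δz = 9.81 × 1.2788 × 10⁻³ / 109 = 1.1509 × 10⁻⁴ s⁻² ≈ 1.15 × 10⁻⁴ s⁻².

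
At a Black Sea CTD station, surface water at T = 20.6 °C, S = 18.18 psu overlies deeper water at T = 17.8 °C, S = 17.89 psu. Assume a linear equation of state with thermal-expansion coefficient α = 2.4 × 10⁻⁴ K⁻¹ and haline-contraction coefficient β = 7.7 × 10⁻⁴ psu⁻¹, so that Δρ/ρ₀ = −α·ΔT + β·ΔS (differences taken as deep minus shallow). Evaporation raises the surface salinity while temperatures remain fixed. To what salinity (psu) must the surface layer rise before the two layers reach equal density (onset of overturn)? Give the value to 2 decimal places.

Neutral buoyancy requires −α(T_deep − T_surf) + β(S_deep − S_surf′) = 0.
S_surf′ = S_deep − (α/β)·ΔT = 17.89 − (2.4 × 10⁻⁴/7.7 × 10⁻⁴)·(-2.8) = 18.7627 psu.
Increase required: 18.7627 − 18.18 = 0.5827 psu.

18.76 psu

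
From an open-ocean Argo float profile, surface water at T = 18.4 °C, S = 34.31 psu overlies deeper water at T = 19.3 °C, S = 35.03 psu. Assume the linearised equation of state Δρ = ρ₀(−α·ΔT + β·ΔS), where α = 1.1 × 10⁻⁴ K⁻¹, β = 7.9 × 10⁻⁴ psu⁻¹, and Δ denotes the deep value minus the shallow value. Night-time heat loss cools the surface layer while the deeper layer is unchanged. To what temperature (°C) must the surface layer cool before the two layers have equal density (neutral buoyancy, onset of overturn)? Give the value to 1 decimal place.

Neutral buoyancy requires Δρ = 0, i.e. −α(T_deep − T_surf′) + β(S_deep − S_surf) = 0.
T_surf′ = T_deep − (β/α)·ΔS = 19.3 − (7.9 × 10⁻⁴/1.1 × 10⁻⁴)·(+0.72) = 14.129 °C.
Cooling required: 18.4 − (14.129) = 4.271 °C.

14.1 °C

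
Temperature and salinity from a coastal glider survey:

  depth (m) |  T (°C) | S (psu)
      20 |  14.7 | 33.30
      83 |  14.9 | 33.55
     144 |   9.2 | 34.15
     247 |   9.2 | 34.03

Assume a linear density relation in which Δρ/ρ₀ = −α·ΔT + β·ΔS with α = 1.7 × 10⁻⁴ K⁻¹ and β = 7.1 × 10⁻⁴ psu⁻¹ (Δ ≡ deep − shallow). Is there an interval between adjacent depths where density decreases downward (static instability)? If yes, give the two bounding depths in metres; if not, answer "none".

144–247 m

Evaluate Δρ/ρ₀ = −αΔT + βΔS across each adjacent pair:
  20–83 m: −αΔT+βΔS = −(1.7 × 10⁻⁴)(+0.2)+(7.1 × 10⁻⁴)(+0.25) = 1.4 × 10⁻⁴ → stable
  83–144 m: −αΔT+βΔS = −(1.7 × 10⁻⁴)(-5.7)+(7.1 × 10⁻⁴)(+0.60) = 1.4 × 10⁻³ → stable
  144–247 m: −αΔT+βΔS = −(1.7 × 10⁻⁴)(+0.0)+(7.1 × 10⁻⁴)(-0.12) = -8.5 × 10⁻⁵ → UNSTABLE
The 144–247 m interval has Δρ < 0: lighter water underlies denser water.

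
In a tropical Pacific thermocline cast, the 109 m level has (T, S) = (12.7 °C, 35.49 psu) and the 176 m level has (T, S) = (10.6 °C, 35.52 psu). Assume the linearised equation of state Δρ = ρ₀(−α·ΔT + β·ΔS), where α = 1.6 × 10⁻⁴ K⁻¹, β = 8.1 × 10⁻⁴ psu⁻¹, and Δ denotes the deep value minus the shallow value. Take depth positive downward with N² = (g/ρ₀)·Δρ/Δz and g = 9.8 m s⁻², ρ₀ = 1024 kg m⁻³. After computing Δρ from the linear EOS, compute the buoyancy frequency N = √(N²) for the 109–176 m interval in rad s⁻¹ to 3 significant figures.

7.26 × 10⁻³ rad s⁻¹

ΔT = -2.1 K, ΔS = +0.03 psu (deep − shallow).
Δρ/ρ₀ = −αΔT + βΔS = 3.36 × 10⁻⁴ + 2.43 × 10⁻⁵ = 3.603 × 10⁻⁴, so Δρ ≈ 0.3689 kg m⁻³.
N² = (g/ρ₀)·Δρ/Δz = g·(Δρ/ρ₀)/Δz = 9.8 × 3.603 × 10⁻⁴ / 67 = 5.2701 × 10⁻⁵ s⁻².
N = √(5.2701 × 10⁻⁵) = 7.2595 × 10⁻³ rad s⁻¹ ≈ 7.26 × 10⁻³ rad s⁻¹.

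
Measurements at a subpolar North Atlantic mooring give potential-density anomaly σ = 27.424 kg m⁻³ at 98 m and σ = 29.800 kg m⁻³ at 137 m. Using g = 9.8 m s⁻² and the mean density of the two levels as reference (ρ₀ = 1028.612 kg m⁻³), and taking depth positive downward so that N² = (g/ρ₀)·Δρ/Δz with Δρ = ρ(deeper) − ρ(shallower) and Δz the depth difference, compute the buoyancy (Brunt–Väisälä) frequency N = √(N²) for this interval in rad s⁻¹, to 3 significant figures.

Δρ = 1029.800 − 1027.424 = 2.376 kg m⁻³ over Δz = 137 − 98 = 39 m.
N² = (9.8/1028.612) × (2.376/39) = 5.8044 × 10⁻⁴ s⁻².
N = √(5.8044 × 10⁻⁴) = 0.024092 rad s⁻¹ ≈ 0.0241 rad s⁻¹.
N² > 0, so the interval is statically stable.

0.0241 rad s⁻¹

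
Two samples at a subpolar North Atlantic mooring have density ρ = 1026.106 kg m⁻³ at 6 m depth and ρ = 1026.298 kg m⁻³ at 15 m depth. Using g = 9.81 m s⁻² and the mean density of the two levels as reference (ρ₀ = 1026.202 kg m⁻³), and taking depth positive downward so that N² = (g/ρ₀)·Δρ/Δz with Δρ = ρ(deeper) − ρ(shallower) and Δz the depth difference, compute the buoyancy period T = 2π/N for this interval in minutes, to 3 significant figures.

7.33 min

Δρ = 1026.298 − 1026.106 = 0.192 kg m⁻³ over Δz = 15 − 6 = 9 m.
N² = (9.81/1026.202) × (0.192/9) = 2.0394 × 10⁻⁴ s⁻².
N = √(2.0394 × 10⁻⁴) = 0.014281 rad s⁻¹, so T = 2π/N = 439.97 s = 7.3328 min ≈ 7.33 min.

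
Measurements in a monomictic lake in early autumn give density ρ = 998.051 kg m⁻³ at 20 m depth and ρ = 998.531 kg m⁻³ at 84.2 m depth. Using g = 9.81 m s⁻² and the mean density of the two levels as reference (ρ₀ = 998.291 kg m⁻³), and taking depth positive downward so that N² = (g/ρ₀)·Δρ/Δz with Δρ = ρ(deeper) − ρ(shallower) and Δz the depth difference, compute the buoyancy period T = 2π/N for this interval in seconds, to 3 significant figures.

Δρ = 998.531 − 998.051 = 0.480 kg m⁻³ over Δz = 84.2 − 20 = 64.2 m.
N² = (9.81/998.291) × (0.480/64.2) = 7.3471 × 10⁻⁵ s⁻².
N = √(7.3471 × 10⁻⁵) = 8.5715 × 10⁻³ rad s⁻¹, so T = 2π/N = 733.03 s ≈ 733 s.

733 s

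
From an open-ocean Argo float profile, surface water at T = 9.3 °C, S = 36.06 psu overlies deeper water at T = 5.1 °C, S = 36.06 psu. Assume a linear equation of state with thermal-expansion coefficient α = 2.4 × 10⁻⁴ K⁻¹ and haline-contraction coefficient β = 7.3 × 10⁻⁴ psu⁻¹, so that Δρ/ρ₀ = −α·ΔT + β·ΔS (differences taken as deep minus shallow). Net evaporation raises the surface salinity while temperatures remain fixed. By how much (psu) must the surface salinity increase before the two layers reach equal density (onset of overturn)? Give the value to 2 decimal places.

1.38 psu

Neutral buoyancy requires −α(T_deep − T_surf) + β(S_deep − S_surf′) = 0.
S_surf′ = S_deep − (α/β)·ΔT = 36.06 − (2.4 × 10⁻⁴/7.3 × 10⁻⁴)·(-4.2) = 37.4408 psu.
Increase required: 37.4408 − 36.06 = 1.3808 psu.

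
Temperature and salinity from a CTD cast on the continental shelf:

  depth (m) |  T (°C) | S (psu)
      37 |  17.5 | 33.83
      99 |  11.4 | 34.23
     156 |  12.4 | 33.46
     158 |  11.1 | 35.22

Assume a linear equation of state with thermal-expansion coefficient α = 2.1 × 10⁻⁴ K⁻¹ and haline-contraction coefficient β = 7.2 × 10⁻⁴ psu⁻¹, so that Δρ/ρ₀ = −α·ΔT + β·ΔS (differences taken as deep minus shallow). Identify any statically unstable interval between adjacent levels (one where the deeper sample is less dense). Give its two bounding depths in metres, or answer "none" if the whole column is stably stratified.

Evaluate Δρ/ρ₀ = −αΔT + βΔS across each adjacent pair:
  37–99 m: −αΔT+βΔS = −(2.1 × 10⁻⁴)(-6.1)+(7.2 × 10⁻⁴)(+0.40) = 1.6 × 10⁻³ → stable
  99–156 m: −αΔT+βΔS = −(2.1 × 10⁻⁴)(+1.0)+(7.2 × 10⁻⁴)(-0.77) = -7.6 × 10⁻⁴ → UNSTABLE
  156–158 m: −αΔT+βΔS = −(2.1 × 10⁻⁴)(-1.3)+(7.2 × 10⁻⁴)(+1.76) = 1.5 × 10⁻³ → stable
The 99–156 m interval has Δρ < 0: lighter water underlies denser water.

99–156 m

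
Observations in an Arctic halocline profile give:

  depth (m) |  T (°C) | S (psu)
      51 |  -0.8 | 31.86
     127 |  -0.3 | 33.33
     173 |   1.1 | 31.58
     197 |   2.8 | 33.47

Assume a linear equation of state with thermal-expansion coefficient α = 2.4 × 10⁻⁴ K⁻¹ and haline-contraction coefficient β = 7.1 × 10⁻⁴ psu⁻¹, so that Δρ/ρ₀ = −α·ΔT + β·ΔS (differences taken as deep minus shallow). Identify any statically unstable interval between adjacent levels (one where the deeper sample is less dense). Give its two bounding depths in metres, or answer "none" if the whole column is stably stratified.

127–173 m

Evaluate Δρ/ρ₀ = −αΔT + βΔS across each adjacent pair:
  51–127 m: −αΔT+βΔS = −(2.4 × 10⁻⁴)(+0.5)+(7.1 × 10⁻⁴)(+1.47) = 9.2 × 10⁻⁴ → stable
  127–173 m: −αΔT+βΔS = −(2.4 × 10⁻⁴)(+1.4)+(7.1 × 10⁻⁴)(-1.75) = -1.6 × 10⁻³ → UNSTABLE
  173–197 m: −αΔT+βΔS = −(2.4 × 10⁻⁴)(+1.7)+(7.1 × 10⁻⁴)(+1.89) = 9.3 × 10⁻⁴ → stable
The 127–173 m interval has Δρ < 0: lighter water underlies denser water.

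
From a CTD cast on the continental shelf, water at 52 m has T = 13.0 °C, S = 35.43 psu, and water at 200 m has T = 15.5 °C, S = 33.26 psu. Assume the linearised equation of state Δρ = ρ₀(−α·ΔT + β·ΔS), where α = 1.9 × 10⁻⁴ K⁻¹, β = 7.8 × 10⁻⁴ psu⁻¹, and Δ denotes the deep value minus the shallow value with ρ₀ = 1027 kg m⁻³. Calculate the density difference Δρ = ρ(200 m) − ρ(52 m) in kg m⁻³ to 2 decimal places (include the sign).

-2.23 kg m⁻³

ΔT = +2.5 K, ΔS = -2.17 psu (deep − shallow).
Δρ/ρ₀ = −(1.9 × 10⁻⁴)(+2.5) + (7.8 × 10⁻⁴)(-2.17) = -2.1676 × 10⁻³.
Δρ = 1027 × (-2.1676 × 10⁻³) = -2.23 kg m⁻³.
Negative Δρ: lighter below, statically unstable.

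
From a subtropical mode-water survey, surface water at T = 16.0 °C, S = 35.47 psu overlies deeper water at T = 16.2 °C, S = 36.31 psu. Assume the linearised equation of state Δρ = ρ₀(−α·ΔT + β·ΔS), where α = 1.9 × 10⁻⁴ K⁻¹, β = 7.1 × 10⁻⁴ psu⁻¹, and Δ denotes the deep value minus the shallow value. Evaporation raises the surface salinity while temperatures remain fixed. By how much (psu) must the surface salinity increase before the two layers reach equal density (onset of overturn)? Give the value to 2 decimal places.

0.79 psu

Neutral buoyancy requires −α(T_deep − T_surf) + β(S_deep − S_surf′) = 0.
S_surf′ = S_deep − (α/β)·ΔT = 36.31 − (1.9 × 10⁻⁴/7.1 × 10⁻⁴)·(+0.2) = 36.2565 psu.
Increase required: 36.2565 − 35.47 = 0.7865 psu.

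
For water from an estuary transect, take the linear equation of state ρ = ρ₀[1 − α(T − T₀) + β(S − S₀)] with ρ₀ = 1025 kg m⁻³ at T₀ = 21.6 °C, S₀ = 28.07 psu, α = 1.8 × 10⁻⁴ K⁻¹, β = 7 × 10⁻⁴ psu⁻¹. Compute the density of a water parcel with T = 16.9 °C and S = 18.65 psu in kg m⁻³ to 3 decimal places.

1019.108 kg m⁻³

T − T₀ = -4.7 K, S − S₀ = -9.42 psu.
Bracket = 1 − α·(-4.7) + β·(-9.42) = 1 + (-5.748 × 10⁻³) = 0.9942520.
ρ = 1025 × 0.9942520 = 1019.108 kg m⁻³.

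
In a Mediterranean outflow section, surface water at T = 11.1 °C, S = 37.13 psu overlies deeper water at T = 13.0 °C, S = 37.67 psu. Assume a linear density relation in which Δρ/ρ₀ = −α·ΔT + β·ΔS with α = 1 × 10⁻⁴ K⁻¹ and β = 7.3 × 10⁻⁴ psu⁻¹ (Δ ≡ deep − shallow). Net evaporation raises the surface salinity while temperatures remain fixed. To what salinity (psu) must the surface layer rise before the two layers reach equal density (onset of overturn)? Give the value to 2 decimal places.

37.41 psu

Neutral buoyancy requires −α(T_deep − T_surf) + β(S_deep − S_surf′) = 0.
S_surf′ = S_deep − (α/β)·ΔT = 37.67 − (1 × 10⁻⁴/7.3 × 10⁻⁴)·(+1.9) = 37.4097 psu.
Increase required: 37.4097 − 37.13 = 0.2797 psu.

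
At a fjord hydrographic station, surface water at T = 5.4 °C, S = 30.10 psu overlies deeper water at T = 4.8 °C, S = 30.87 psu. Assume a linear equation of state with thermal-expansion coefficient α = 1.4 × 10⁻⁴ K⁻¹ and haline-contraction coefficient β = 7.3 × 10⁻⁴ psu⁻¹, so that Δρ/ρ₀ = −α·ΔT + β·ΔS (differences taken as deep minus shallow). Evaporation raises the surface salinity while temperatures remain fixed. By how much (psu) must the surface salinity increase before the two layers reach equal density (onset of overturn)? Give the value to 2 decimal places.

Neutral buoyancy requires −α(T_deep − T_surf) + β(S_deep − S_surf′) = 0.
S_surf′ = S_deep − (α/β)·ΔT = 30.87 − (1.4 × 10⁻⁴/7.3 × 10⁻⁴)·(-0.6) = 30.9851 psu.
Increase required: 30.9851 − 30.10 = 0.8851 psu.

0.89 psu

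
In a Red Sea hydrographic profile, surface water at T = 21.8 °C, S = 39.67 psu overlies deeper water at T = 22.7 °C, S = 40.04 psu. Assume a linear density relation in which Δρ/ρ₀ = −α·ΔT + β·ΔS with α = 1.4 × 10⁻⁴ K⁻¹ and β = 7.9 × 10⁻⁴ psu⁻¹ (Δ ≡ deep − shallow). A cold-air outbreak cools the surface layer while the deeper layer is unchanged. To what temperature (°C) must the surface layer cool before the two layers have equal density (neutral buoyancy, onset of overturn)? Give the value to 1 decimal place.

20.6 °C

Neutral buoyancy requires Δρ = 0, i.e. −α(T_deep − T_surf′) + β(S_deep − S_surf) = 0.
T_surf′ = T_deep − (β/α)·ΔS = 22.7 − (7.9 × 10⁻⁴/1.4 × 10⁻⁴)·(+0.37) = 20.612 °C.
Cooling required: 21.8 − (20.612) = 1.188 °C.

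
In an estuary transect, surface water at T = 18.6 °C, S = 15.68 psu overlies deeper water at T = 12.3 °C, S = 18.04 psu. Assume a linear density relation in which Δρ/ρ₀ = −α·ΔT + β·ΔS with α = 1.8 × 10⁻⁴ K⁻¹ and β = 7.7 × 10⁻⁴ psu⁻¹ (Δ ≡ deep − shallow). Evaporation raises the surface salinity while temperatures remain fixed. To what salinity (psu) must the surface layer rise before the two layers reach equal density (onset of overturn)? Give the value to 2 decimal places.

19.51 psu

Neutral buoyancy requires −α(T_deep − T_surf) + β(S_deep − S_surf′) = 0.
S_surf′ = S_deep − (α/β)·ΔT = 18.04 − (1.8 × 10⁻⁴/7.7 × 10⁻⁴)·(-6.3) = 19.5127 psu.
Increase required: 19.5127 − 15.68 = 3.8327 psu.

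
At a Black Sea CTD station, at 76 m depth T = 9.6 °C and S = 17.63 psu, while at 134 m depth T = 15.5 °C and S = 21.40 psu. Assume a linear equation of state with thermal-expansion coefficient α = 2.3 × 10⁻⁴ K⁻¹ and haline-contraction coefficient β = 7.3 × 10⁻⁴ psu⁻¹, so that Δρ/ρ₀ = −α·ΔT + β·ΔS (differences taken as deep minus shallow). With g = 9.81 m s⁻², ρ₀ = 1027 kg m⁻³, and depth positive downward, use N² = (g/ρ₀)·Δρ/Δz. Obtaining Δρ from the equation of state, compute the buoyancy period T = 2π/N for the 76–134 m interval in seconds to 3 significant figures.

409 s

ΔT = +5.9 K, ΔS = +3.77 psu (deep − shallow).
Δρ/ρ₀ = −αΔT + βΔS = -1.357 × 10⁻³ + 2.7521 × 10⁻³ = 1.3951 × 10⁻³, so Δρ ≈ 1.433 kg m⁻³.
N² = (g/ρ₀)·Δρ/Δz = g·(Δρ/ρ₀)/Δz = 9.81 × 1.3951 × 10⁻³ / 58 = 2.3596 × 10⁻⁴ s⁻².
N = √(2.3596 × 10⁻⁴) = 0.015361 rad s⁻¹ → T = 2π/N = 409.03 s ≈ 409 s.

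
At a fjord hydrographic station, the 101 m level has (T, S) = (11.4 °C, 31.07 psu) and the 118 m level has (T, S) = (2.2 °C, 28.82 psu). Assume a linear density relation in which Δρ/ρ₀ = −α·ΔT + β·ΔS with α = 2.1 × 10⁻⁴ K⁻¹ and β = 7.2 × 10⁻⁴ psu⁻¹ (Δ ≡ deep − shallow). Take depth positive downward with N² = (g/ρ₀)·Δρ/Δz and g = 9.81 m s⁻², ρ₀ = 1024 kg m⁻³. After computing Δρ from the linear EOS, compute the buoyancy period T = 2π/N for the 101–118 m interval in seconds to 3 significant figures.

468 s

ΔT = -9.2 K, ΔS = -2.25 psu (deep − shallow).
Δρ/ρ₀ = −αΔT + βΔS = 1.932 × 10⁻³ − 1.62 × 10⁻³ = 3.12 × 10⁻⁴, so Δρ ≈ 0.3195 kg m⁻³.
N² = (g/ρ₀)·Δρ/Δz = g·(Δρ/ρ₀)/Δz = 9.81 × 3.12 × 10⁻⁴ / 17 = 1.8004 × 10⁻⁴ s⁻².
N = √(1.8004 × 10⁻⁴) = 0.013418 rad s⁻¹ → T = 2π/N = 468.27 s ≈ 468 s.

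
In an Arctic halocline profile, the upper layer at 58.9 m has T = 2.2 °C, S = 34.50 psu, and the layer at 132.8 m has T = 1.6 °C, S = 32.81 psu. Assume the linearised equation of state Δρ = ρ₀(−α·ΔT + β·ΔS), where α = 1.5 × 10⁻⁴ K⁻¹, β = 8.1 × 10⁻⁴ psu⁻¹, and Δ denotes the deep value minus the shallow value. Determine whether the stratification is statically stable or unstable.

unstable

ΔT = 1.6 − 2.2 = -0.6 K and ΔS = 32.81 − 34.50 = -1.69 psu (deep − shallow).
−αΔT = 9.00 × 10⁻⁵; βΔS = -1.3689 × 10⁻³; sum Δρ/ρ₀ = -1.2789 × 10⁻³.
Δρ/ρ₀ < 0, so Δρ < 0: deeper water is lighter → statically unstable; the column would overturn.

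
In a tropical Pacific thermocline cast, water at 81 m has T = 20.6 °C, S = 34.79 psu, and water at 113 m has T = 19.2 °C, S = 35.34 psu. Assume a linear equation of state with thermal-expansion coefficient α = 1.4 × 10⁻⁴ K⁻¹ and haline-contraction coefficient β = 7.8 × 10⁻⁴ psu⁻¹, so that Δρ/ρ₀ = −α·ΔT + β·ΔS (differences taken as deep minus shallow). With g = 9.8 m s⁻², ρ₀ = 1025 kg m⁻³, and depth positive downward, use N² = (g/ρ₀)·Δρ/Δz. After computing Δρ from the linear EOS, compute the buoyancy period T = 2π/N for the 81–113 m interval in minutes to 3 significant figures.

ΔT = -1.4 K, ΔS = +0.55 psu (deep − shallow).
Δρ/ρ₀ = −αΔT + βΔS = 1.96 × 10⁻⁴ + 4.29 × 10⁻⁴ = 6.25 × 10⁻⁴, so Δρ ≈ 0.6406 kg m⁻³.
N² = (g/ρ₀)·Δρ/Δz = g·(Δρ/ρ₀)/Δz = 9.8 × 6.25 × 10⁻⁴ / 32 = 1.9141 × 10⁻⁴ s⁻².
N = √(1.9141 × 10⁻⁴) = 0.013835 rad s⁻¹ → T = 2π/N = 454.15 s = 7.5692 min ≈ 7.57 min.

7.57 min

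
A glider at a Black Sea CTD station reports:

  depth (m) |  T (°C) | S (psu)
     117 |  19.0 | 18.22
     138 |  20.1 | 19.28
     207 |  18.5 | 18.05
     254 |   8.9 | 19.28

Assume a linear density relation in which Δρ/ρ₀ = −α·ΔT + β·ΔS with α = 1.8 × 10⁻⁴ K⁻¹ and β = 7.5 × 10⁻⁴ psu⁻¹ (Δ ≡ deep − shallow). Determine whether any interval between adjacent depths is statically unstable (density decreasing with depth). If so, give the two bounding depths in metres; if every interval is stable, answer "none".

Evaluate Δρ/ρ₀ = −αΔT + βΔS across each adjacent pair:
  117–138 m: −αΔT+βΔS = −(1.8 × 10⁻⁴)(+1.1)+(7.5 × 10⁻⁴)(+1.06) = 6.0 × 10⁻⁴ → stable
  138–207 m: −αΔT+βΔS = −(1.8 × 10⁻⁴)(-1.6)+(7.5 × 10⁻⁴)(-1.23) = -6.3 × 10⁻⁴ → UNSTABLE
  207–254 m: −αΔT+βΔS = −(1.8 × 10⁻⁴)(-9.6)+(7.5 × 10⁻⁴)(+1.23) = 2.7 × 10⁻³ → stable
The 138–207 m interval has Δρ < 0: lighter water underlies denser water.

138–207 m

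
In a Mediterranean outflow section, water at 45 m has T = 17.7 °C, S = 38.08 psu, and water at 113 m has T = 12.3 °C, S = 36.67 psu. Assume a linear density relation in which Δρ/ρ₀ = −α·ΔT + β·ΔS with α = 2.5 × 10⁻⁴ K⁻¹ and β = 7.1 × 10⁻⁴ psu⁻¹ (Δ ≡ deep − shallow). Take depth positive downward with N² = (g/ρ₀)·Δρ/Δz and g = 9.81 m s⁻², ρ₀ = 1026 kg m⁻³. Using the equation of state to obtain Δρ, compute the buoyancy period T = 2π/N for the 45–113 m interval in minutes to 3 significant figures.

ΔT = -5.4 K, ΔS = -1.41 psu (deep − shallow).
Δρ/ρ₀ = −αΔT + βΔS = 1.35 × 10⁻³ − 1.0011 × 10⁻³ = 3.489 × 10⁻⁴, so Δρ ≈ 0.3580 kg m⁻³.
N² = (g/ρ₀)·Δρ/Δz = g·(Δρ/ρ₀)/Δz = 9.81 × 3.489 × 10⁻⁴ / 68 = 5.0334 × 10⁻⁵ s⁻².
N = √(5.0334 × 10⁻⁵) = 7.0946 × 10⁻³ rad s⁻¹ → T = 2π/N = 885.63 s = 14.761 min ≈ 14.8 min.

14.8 min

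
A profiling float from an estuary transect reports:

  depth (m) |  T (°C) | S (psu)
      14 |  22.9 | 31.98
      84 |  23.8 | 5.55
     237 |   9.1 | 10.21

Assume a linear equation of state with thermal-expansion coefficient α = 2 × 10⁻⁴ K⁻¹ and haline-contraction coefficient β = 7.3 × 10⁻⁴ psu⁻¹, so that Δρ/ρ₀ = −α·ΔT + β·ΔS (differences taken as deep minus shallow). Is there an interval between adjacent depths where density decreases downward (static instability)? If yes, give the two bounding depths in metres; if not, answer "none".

14–84 m

Evaluate Δρ/ρ₀ = −αΔT + βΔS across each adjacent pair:
  14–84 m: −αΔT+βΔS = −(2 × 10⁻⁴)(+0.9)+(7.3 × 10⁻⁴)(-26.43) = -0.019 → UNSTABLE
  84–237 m: −αΔT+βΔS = −(2 × 10⁻⁴)(-14.7)+(7.3 × 10⁻⁴)(+4.66) = 6.3 × 10⁻³ → stable
The 14–84 m interval has Δρ < 0: lighter water underlies denser water.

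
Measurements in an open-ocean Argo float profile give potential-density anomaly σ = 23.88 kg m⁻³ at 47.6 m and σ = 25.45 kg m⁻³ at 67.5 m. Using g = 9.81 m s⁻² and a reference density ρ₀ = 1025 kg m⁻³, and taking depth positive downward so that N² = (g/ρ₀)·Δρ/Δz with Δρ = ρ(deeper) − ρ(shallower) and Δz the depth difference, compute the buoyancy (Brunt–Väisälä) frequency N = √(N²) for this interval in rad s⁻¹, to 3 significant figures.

0.0275 rad s⁻¹

Δρ = 1025.45 − 1023.88 = 1.57 kg m⁻³ over Δz = 67.5 − 47.6 = 19.9 m.
N² = (9.81/1025) × (1.57/19.9) = 7.5508 × 10⁻⁴ s⁻².
N = √(7.5508 × 10⁻⁴) = 0.027479 rad s⁻¹ ≈ 0.0275 rad s⁻¹.
A positive N² confirms static stability across the interval.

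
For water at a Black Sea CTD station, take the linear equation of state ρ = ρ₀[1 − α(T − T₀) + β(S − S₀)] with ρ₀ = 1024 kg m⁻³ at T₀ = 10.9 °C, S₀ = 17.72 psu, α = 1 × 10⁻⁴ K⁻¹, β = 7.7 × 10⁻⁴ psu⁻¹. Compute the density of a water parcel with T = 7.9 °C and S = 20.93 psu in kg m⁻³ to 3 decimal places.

T − T₀ = -3.0 K, S − S₀ = +3.21 psu.
Bracket = 1 − α·(-3.0) + β·(+3.21) = 1 + (2.7717 × 10⁻³) = 1.0027717.
ρ = 1024 × 1.0027717 = 1026.838 kg m⁻³.

1026.838 kg m⁻³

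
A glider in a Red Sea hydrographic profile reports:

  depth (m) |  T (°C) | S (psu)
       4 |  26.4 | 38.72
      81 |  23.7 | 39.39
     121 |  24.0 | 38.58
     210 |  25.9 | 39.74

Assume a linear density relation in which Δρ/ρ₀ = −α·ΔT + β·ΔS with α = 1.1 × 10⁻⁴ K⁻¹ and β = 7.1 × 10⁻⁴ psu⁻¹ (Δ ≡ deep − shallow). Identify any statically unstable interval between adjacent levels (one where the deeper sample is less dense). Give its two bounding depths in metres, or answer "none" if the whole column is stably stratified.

Evaluate Δρ/ρ₀ = −αΔT + βΔS across each adjacent pair:
  4–81 m: −αΔT+βΔS = −(1.1 × 10⁻⁴)(-2.7)+(7.1 × 10⁻⁴)(+0.67) = 7.7 × 10⁻⁴ → stable
  81–121 m: −αΔT+βΔS = −(1.1 × 10⁻⁴)(+0.3)+(7.1 × 10⁻⁴)(-0.81) = -6.1 × 10⁻⁴ → UNSTABLE
  121–210 m: −αΔT+βΔS = −(1.1 × 10⁻⁴)(+1.9)+(7.1 × 10⁻⁴)(+1.16) = 6.1 × 10⁻⁴ → stable
The 81–121 m interval has Δρ < 0: lighter water underlies denser water.

81–121 m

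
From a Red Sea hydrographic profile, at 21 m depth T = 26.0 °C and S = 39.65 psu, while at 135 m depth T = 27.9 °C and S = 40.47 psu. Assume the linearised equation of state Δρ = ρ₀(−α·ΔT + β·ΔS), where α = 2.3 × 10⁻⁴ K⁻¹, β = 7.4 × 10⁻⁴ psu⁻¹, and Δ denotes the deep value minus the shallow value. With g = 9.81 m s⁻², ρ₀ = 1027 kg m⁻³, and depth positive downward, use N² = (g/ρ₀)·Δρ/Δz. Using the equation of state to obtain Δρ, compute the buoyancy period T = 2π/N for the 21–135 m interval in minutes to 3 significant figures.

ΔT = +1.9 K, ΔS = +0.82 psu (deep − shallow).
Δρ/ρ₀ = −αΔT + βΔS = -4.37 × 10⁻⁴ + 6.068 × 10⁻⁴ = 1.698 × 10⁻⁴, so Δρ ≈ 0.1744 kg m⁻³.
N² = (g/ρ₀)·Δρ/Δz = g·(Δρ/ρ₀)/Δz = 9.81 × 1.698 × 10⁻⁴ / 114 = 1.4612 × 10⁻⁵ s⁻².
N = √(1.4612 × 10⁻⁵) = 3.8226 × 10⁻³ rad s⁻¹ → T = 2π/N = 1.6437 × 10³ s = 27.395 min ≈ 27.4 min.

27.4 min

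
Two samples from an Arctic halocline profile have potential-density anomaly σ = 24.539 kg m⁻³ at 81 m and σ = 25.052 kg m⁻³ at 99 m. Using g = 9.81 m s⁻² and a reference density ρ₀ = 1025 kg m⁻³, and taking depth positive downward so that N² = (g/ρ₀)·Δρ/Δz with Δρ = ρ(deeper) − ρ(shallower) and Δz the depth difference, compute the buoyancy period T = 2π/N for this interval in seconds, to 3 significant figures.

380 s

Δρ = 1025.052 − 1024.539 = 0.513 kg m⁻³ over Δz = 99 − 81 = 18 m.
N² = (9.81/1025) × (0.513/18) = 2.7277 × 10⁻⁴ s⁻².
N = √(2.7277 × 10⁻⁴) = 0.016516 rad s⁻¹, so T = 2π/N = 380.43 s ≈ 380 s.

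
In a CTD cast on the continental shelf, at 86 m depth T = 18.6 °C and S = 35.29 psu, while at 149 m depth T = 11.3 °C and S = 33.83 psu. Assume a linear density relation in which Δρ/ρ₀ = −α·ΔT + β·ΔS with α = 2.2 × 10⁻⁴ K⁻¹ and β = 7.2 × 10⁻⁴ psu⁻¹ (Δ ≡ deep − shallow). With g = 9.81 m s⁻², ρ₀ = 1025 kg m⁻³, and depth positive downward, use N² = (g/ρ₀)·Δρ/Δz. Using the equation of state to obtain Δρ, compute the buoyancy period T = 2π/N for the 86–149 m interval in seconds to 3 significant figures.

ΔT = -7.3 K, ΔS = -1.46 psu (deep − shallow).
Δρ/ρ₀ = −αΔT + βΔS = 1.606 × 10⁻³ − 1.0512 × 10⁻³ = 5.548 × 10⁻⁴, so Δρ ≈ 0.5687 kg m⁻³.
N² = (g/ρ₀)·Δρ/Δz = g·(Δρ/ρ₀)/Δz = 9.81 × 5.548 × 10⁻⁴ / 63 = 8.6390 × 10⁻⁵ s⁻².
N = √(8.6390 × 10⁻⁵) = 9.2946 × 10⁻³ rad s⁻¹ → T = 2π/N = 676.00 s ≈ 676 s.

676 s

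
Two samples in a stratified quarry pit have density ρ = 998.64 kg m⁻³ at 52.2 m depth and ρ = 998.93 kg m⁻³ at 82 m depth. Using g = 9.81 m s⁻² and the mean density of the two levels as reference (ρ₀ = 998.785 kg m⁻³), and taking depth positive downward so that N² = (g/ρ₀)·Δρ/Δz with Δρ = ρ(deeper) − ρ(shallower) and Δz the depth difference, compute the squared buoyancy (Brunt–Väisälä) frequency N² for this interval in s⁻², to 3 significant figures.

Δρ = 998.93 − 998.64 = 0.29 kg m⁻³ over Δz = 82 − 52.2 = 29.8 m.
N² = (9.81/998.785) × (0.29/29.8) = 9.5583 × 10⁻⁵ s⁻² ≈ 9.56 × 10⁻⁵ s⁻².

9.56 × 10⁻⁵ s⁻²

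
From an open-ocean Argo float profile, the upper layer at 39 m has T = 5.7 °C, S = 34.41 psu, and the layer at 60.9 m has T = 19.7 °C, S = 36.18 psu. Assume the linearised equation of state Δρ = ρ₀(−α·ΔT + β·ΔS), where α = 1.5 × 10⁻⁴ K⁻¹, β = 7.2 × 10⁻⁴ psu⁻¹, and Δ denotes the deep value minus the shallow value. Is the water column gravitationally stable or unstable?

unstable

ΔT = 19.7 − 5.7 = +14.0 K and ΔS = 36.18 − 34.41 = +1.77 psu (deep − shallow).
−αΔT = -2.10 × 10⁻³; βΔS = 1.2744 × 10⁻³; sum Δρ/ρ₀ = -8.256 × 10⁻⁴.
Δρ/ρ₀ < 0, so Δρ < 0: deeper water is lighter → statically unstable; the column would overturn.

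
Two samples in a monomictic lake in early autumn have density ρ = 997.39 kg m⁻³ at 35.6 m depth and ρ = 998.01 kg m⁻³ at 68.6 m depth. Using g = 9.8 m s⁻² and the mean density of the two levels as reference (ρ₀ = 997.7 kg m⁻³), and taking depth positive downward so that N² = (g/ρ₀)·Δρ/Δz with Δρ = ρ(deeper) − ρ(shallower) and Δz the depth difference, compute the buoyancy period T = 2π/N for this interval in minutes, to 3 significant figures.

Δρ = 998.01 − 997.39 = 0.62 kg m⁻³ over Δz = 68.6 − 35.6 = 33 m.
N² = (9.8/997.7) × (0.62/33) = 1.8455 × 10⁻⁴ s⁻².
N = √(1.8455 × 10⁻⁴) = 0.013585 rad s⁻¹, so T = 2π/N = 462.51 s = 7.7085 min ≈ 7.71 min.

7.71 min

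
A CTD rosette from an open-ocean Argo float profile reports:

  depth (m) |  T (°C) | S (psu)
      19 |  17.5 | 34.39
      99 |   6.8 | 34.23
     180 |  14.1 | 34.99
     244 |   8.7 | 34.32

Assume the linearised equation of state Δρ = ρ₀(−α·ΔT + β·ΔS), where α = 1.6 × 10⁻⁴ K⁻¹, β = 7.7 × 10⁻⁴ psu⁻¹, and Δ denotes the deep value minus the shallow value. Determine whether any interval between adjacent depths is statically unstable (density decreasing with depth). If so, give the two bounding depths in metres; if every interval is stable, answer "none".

Evaluate Δρ/ρ₀ = −αΔT + βΔS across each adjacent pair:
  19–99 m: −αΔT+βΔS = −(1.6 × 10⁻⁴)(-10.7)+(7.7 × 10⁻⁴)(-0.16) = 1.6 × 10⁻³ → stable
  99–180 m: −αΔT+βΔS = −(1.6 × 10⁻⁴)(+7.3)+(7.7 × 10⁻⁴)(+0.76) = -5.8 × 10⁻⁴ → UNSTABLE
  180–244 m: −αΔT+βΔS = −(1.6 × 10⁻⁴)(-5.4)+(7.7 × 10⁻⁴)(-0.67) = 3.5 × 10⁻⁴ → stable
The 99–180 m interval has Δρ < 0: lighter water underlies denser water.

99–180 m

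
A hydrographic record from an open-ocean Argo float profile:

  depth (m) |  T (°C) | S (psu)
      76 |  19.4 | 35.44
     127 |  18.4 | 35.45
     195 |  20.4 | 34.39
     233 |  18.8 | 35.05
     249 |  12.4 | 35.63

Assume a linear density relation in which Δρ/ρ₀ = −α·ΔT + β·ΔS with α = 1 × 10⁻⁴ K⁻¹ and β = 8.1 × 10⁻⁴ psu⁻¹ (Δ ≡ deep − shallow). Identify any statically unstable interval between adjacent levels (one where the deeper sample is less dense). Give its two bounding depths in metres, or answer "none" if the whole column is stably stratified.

127–195 m

Evaluate Δρ/ρ₀ = −αΔT + βΔS across each adjacent pair:
  76–127 m: −αΔT+βΔS = −(1 × 10⁻⁴)(-1.0)+(8.1 × 10⁻⁴)(+0.01) = 1.1 × 10⁻⁴ → stable
  127–195 m: −αΔT+βΔS = −(1 × 10⁻⁴)(+2.0)+(8.1 × 10⁻⁴)(-1.06) = -1.1 × 10⁻³ → UNSTABLE
  195–233 m: −αΔT+βΔS = −(1 × 10⁻⁴)(-1.6)+(8.1 × 10⁻⁴)(+0.66) = 6.9 × 10⁻⁴ → stable
  233–249 m: −αΔT+βΔS = −(1 × 10⁻⁴)(-6.4)+(8.1 × 10⁻⁴)(+0.58) = 1.1 × 10⁻³ → stable
The 127–195 m interval has Δρ < 0: lighter water underlies denser water.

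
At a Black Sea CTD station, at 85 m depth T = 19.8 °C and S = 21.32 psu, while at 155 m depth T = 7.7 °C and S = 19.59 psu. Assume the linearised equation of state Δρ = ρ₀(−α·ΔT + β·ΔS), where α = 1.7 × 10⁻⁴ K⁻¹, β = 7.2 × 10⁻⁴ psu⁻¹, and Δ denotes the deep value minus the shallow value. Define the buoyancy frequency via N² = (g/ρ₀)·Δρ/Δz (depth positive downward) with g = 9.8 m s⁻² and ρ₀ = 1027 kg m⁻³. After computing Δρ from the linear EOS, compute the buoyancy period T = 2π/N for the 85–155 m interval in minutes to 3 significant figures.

ΔT = -12.1 K, ΔS = -1.73 psu (deep − shallow).
Δρ/ρ₀ = −αΔT + βΔS = 2.057 × 10⁻³ − 1.2456 × 10⁻³ = 8.114 × 10⁻⁴, so Δρ ≈ 0.8333 kg m⁻³.
N² = (g/ρ₀)·Δρ/Δz = g·(Δρ/ρ₀)/Δz = 9.8 × 8.114 × 10⁻⁴ / 70 = 1.1360 × 10⁻⁴ s⁻².
N = √(1.1360 × 10⁻⁴) = 0.010658 rad s⁻¹ → T = 2π/N = 589.53 s = 9.8255 min ≈ 9.83 min.

9.83 min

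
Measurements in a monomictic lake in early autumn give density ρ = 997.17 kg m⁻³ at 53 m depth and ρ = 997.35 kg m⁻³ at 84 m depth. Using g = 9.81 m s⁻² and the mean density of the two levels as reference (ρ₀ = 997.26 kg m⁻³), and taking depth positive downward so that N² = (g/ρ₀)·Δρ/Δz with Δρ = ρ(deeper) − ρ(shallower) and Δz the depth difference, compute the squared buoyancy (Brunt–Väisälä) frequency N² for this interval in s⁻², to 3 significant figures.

5.71 × 10⁻⁵ s⁻²

Δρ = 997.35 − 997.17 = 0.18 kg m⁻³ over Δz = 84 − 53 = 31 m.
N² = (9.81/997.26) × (0.18/31) = 5.7118 × 10⁻⁵ s⁻² ≈ 5.71 × 10⁻⁵ s⁻².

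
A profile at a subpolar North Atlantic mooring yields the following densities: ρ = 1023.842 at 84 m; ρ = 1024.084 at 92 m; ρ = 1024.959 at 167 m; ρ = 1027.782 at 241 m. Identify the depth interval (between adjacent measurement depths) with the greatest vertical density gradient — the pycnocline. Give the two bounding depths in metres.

Compute the density gradient over each adjacent pair:
  84–92 m: Δρ/Δz = 0.242/8 = 0.030 kg m⁻⁴
  92–167 m: Δρ/Δz = 0.875/75 = 0.012 kg m⁻⁴
  167–241 m: Δρ/Δz = 2.823/74 = 0.038 kg m⁻⁴
The largest gradient is in the 167–241 m interval — the pycnocline.

167–241 m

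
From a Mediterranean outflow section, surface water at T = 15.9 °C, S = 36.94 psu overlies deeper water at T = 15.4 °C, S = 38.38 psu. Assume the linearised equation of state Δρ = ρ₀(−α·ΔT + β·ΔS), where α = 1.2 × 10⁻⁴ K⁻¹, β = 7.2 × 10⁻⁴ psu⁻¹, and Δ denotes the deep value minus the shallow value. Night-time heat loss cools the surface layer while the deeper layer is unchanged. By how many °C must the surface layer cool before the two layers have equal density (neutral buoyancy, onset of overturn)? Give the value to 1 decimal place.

Neutral buoyancy requires Δρ = 0, i.e. −α(T_deep − T_surf′) + β(S_deep − S_surf) = 0.
T_surf′ = T_deep − (β/α)·ΔS = 15.4 − (7.2 × 10⁻⁴/1.2 × 10⁻⁴)·(+1.44) = 6.760 °C.
Cooling required: 15.9 − (6.760) = 9.140 °C.

9.1 °C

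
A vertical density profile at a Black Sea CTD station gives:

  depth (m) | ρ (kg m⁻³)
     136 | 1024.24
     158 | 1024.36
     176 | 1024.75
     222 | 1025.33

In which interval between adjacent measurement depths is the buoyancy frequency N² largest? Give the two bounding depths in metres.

158–176 m

Compute the density gradient over each adjacent pair:
  136–158 m: Δρ/Δz = 0.12/22 = 5.5 × 10⁻³ kg m⁻⁴
  158–176 m: Δρ/Δz = 0.39/18 = 0.022 kg m⁻⁴
  176–222 m: Δρ/Δz = 0.58/46 = 0.013 kg m⁻⁴
The largest gradient is in the 158–176 m interval — the pycnocline.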